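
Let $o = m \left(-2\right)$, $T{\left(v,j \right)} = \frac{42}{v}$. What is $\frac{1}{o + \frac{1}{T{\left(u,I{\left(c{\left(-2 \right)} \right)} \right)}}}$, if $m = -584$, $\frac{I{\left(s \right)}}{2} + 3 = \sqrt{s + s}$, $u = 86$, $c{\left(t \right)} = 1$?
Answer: $\frac{21}{24571} \approx 0.00085467$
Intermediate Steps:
$I{\left(s \right)} = -6 + 2 \sqrt{2} \sqrt{s}$ ($I{\left(s \right)} = -6 + 2 \sqrt{s + s} = -6 + 2 \sqrt{2 s} = -6 + 2 \sqrt{2} \sqrt{s}$)
$o = 1168$ ($o = \left(-584\right) \left(-2\right) = 1168$)
$\frac{1}{o + \frac{1}{T{\left(u,I{\left(c{\left(-2 \right)} \right)} \right)}}} = \frac{1}{1168 + \frac{1}{42 \cdot \frac{1}{86}}} = \frac{1}{1168 + \frac{1}{\frac{21}{43}}} = \frac{1}{1168 + \frac{43}{21}} = \frac{1}{\frac{24571}{21}} = \frac{21}{24571}$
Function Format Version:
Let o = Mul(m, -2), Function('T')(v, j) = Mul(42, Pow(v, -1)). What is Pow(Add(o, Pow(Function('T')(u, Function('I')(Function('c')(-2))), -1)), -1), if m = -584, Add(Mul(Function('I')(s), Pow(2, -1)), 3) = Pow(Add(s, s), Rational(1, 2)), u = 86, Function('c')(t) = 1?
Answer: Rational(21, 24571) ≈ 0.00085467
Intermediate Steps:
Function('I')(s) = Add(-6, Mul(2, Pow(2, Rational(1, 2)), Pow(s, Rational(1, 2)))) (Function('I')(s) = Add(-6, Mul(2, Pow(Add(s, s), Rational(1, 2)))) = Add(-6, Mul(2, Pow(Mul(2, s), Rational(1, 2)))) = Add(-6, Mul(2, Mul(Pow(2, Rational(1, 2)), Pow(s, Rational(1, 2))))) = Add(-6, Mul(2, Pow(2, Rational(1, 2)), Pow(s, Rational(1, 2)))))
o = 1168 (o = Mul(-584, -2) = 1168)
Pow(Add(o, Pow(Function('T')(u, Function('I')(Function('c')(-2))), -1)), -1) = Pow(Add(1168, Pow(Mul(42, Pow(86, -1)), -1)), -1) = Pow(Add(1168, Pow(Mul(42, Rational(1, 86)), -1)), -1) = Pow(Add(1168, Pow(Rational(21, 43), -1)), -1) = Pow(Add(1168, Rational(43, 21)), -1) = Pow(Rational(24571, 21), -1) = Rational(21, 24571)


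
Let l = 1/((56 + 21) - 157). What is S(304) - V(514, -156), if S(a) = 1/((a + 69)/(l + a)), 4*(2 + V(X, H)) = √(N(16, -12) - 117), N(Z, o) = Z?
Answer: 83999/29840 - I*√101/4 ≈ 2.815 - 2.5125*I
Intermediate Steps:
l = -1/80 (l = 1/(77 - 157) = 1/(-80) = -1/80 ≈ -0.012500)
V(X, H) = -2 + I*√101/4 (V(X, H) = -2 + √(16 - 117)/4 = -2 + √(-101)/4 = -2 + (I*√101)/4 = -2 + I*√101/4)
S(a) = (-1/80 + a)/(69 + a) (S(a) = 1/((a + 69)/(-1/80 + a)) = 1/((69 + a)/(-1/80 + a)) = (-1/80 + a)/(69 + a))
S(304) - V(514, -156) = (-1/80 + 304)/(69 + 304) - (-2 + I*√101/4) = (24319/80)/373 + (2 - I*√101/4) = (1/373)*(24319/80) + (2 - I*√101/4) = 24319/29840 + (2 - I*√101/4) = 83999/29840 - I*√101/4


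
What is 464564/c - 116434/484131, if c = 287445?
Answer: 63813820918/46387011765 ≈ 1.3757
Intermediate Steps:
464564/c - 116434/484131 = 464564/287445 - 116434/484131 = 63813820918/46387011765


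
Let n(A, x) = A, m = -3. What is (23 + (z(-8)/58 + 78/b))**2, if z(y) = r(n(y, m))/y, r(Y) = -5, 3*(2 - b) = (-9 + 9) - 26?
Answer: 49491225/53824 ≈ 919.50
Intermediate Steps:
b = 32/3 (b = 2 - ((-9 + 9) - 26)/3 = 2 - (0 - 26)/3 = 2 - 1/3*(-26) = 2 + 26/3 = 32/3 ≈ 10.667)
z(y) = -5/y
(23 + (z(-8)/58 + 78/b))**2 = (23 + (-5/(-8)/58 + 78/(32/3)))**2 = (23 + (-5*(-1/8)*(1/58) + 78*(3/32)))**2 = (23 + ((5/8)*(1/58) + 117/16))**2 = (23 + (5/464 + 117/16))**2 = (23 + 1699/232)**2 = (7035/232)**2 = 49491225/53824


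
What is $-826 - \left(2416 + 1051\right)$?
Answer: $-4293$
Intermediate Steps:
$-826 - \left(2416 + 1051\right) = -826 - 3467 = -4293$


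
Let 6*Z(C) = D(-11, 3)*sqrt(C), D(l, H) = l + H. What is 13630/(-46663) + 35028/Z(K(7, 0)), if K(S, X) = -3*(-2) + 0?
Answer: -13630/46663 - 8757*sqrt(6)/2 ≈ -10725.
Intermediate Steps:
D(l, H) = H + l
K(S, X) = 6 (K(S, X) = 6 + 0 = 6)
Z(C) = -4*sqrt(C)/3 (Z(C) = ((3 - 11)*sqrt(C))/6 = (-8*sqrt(C))/6 = -4*sqrt(C)/3)
13630/(-46663) + 35028/Z(K(7, 0)) = 13630/(-46663) + 35028/((-4*sqrt(6)/3)) = 13630*(-1/46663) + 35028*(-sqrt(6)/8) = -13630/46663 - 8757*sqrt(6)/2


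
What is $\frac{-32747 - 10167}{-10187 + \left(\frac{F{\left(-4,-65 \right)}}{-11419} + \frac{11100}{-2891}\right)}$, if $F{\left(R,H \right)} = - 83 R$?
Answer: $\frac{1416691086706}{336424306235} \approx 4.211$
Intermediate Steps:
$\frac{-32747 - 10167}{-10187 + \left(\frac{F{\left(-4,-65 \right)}}{-11419} + \frac{11100}{-2891}\right)} = \frac{-32747 - 10167}{-10187 + \left(\frac{\left(-83\right) \left(-4\right)}{-11419} + \frac{11100}{-2891}\right)} = - \frac{42914}{-10187 + \left(332 \left(- \frac{1}{11419}\right) + 11100 \left(- \frac{1}{2891}\right)\right)} = - \frac{42914}{-10187 - \frac{127710712}{33012329}} = - \frac{42914}{- \frac{336424306235}{33012329}} = \left(-42914\right) \left(- \frac{33012329}{336424306235}\right) = \frac{1416691086706}{336424306235}$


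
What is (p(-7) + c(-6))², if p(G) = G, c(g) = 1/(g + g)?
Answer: 7225/144 ≈ 50.174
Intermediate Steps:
c(g) = 1/(2*g)
(p(-7) + c(-6))² = (-7 + (½)/(-6))² = (-7 + (½)*(-⅙))² = (-7 - 1/12)² = (-85/12)² = 7225/144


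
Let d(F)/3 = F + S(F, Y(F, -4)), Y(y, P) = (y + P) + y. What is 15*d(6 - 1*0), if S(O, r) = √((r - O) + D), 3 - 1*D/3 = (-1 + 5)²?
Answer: 270 + 45*I*√37 ≈ 270.0 + 273.72*I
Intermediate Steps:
D = -39 (D = 9 - 3*(-1 + 5)² = 9 - 3*4² = 9 - 3*16 = 9 - 48 = -39)
Y(y, P) = P + 2*y (Y(y, P) = (P + y) + y = P + 2*y)
S(O, r) = √(-39 + r - O) (S(O, r) = √((r - O) - 39) = √(-39 + r - O))
d(F) = 3*F + 3*√(-43 + F) (d(F) = 3*(F + √(-39 + (-4 + 2*F) - F)) = 3*(F + √(-43 + F)) = 3*F + 3*√(-43 + F))
15*d(6 - 1*0) = 15*(3*(6 - 1*0) + 3*√(-43 + (6 - 1*0))) = 15*(3*(6 + 0) + 3*√(-43 + (6 + 0))) = 15*(3*6 + 3*√(-43 + 6)) = 15*(18 + 3*√(-37)) = 15*(18 + 3*(I*√37)) = 15*(18 + 3*I*√37) = 270 + 45*I*√37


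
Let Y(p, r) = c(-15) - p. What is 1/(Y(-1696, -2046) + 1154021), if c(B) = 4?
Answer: 1/1155721 ≈ 8.6526e-7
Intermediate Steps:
Y(p, r) = 4 - p
1/(Y(-1696, -2046) + 1154021) = 1/((4 - 1*(-1696)) + 1154021) = 1/((4 + 1696) + 1154021) = 1/(1700 + 1154021) = 1/1155721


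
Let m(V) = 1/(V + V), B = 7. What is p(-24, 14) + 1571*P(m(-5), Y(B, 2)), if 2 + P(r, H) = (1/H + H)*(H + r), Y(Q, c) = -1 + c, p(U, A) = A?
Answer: -1501/5 ≈ -300.20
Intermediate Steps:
m(V) = 1/(2*V)
P(r, H) = -2 + (H + r)*(H + 1/H) (P(r, H) = -2 + (1/H + H)*(H + r) = -2 + (H + 1/H)*(H + r) = -2 + (H + r)*(H + 1/H))
p(-24, 14) + 1571*P(m(-5), Y(B, 2)) = 14 + 1571*(-1 + (-1 + 2)² + (-1 + 2)*((½)/(-5)) + ((½)/(-5))/(-1 + 2)) = 14 + 1571*(-1 + 1² + 1*((½)*(-⅕)) + ((½)*(-⅕))/1) = 14 + 1571*(-1 + 1 + 1*(-⅒) - ⅒*1) = 14 + 1571*(-1 + 1 - ⅒ - ⅒) = 14 + 1571*(-⅕) = 14 - 1571/5 = -1501/5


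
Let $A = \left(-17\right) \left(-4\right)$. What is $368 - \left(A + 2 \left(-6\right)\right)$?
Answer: $312$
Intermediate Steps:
$A = 68$
$368 - \left(A + 2 \left(-6\right)\right) = 368 - \left(68 + 2 \left(-6\right)\right) = 368 - \left(68 - 12\right) = 368 - 56 = 312$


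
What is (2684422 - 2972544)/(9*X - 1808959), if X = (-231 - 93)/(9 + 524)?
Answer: 153569026/964178063 ≈ 0.15927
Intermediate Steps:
X = -324/533 ≈ -0.60788
(2684422 - 2972544)/(9*X - 1808959) = (2684422 - 2972544)/(9*(-324/533) - 1808959) = -288122/(-2916/533 - 1808959) = -288122/(-964178063/533) = -288122*(-533/964178063) = 153569026/964178063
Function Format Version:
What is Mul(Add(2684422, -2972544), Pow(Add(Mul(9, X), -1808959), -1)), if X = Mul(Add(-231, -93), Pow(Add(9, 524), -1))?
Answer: Rational(153569026, 964178063) ≈ 0.15927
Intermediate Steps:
X = Rational(-324, 533) (X = Mul(-324, Pow(533, -1)) = Mul(-324, Rational(1, 533)) = Rational(-324, 533) ≈ -0.60788)
Mul(Add(2684422, -2972544), Pow(Add(Mul(9, X), -1808959), -1)) = Mul(Add(2684422, -2972544), Pow(Add(Mul(9, Rational(-324, 533)), -1808959), -1)) = Mul(-288122, Pow(Add(Rational(-2916, 533), -1808959), -1)) = Mul(-288122, Pow(Rational(-964178063, 533), -1)) = Mul(-288122, Rational(-533, 964178063)) = Rational(153569026, 964178063)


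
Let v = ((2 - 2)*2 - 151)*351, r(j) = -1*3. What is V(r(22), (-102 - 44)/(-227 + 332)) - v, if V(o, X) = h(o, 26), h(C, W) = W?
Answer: 53027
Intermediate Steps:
r(j) = -3
V(o, X) = 26
v = -53001 (v = (0*2 - 151)*351 = (0 - 151)*351 = -151*351 = -53001)
V(r(22), (-102 - 44)/(-227 + 332)) - v = 26 - 1*(-53001) = 26 + 53001 = 53027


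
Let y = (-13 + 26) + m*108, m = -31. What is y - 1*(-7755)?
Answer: 4420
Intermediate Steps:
y = -3335 (y = (-13 + 26) - 31*108 = 13 - 3348 = -3335)
y - 1*(-7755) = -3335 - 1*(-7755) = -3335 + 7755 = 4420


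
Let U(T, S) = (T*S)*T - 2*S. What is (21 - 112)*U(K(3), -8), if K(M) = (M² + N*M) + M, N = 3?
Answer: 319592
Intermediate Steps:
K(M) = M² + 4*M (K(M) = (M² + 3*M) + M = M² + 4*M)
U(T, S) = -2*S + S*T² (U(T, S) = (S*T)*T - 2*S = S*T² - 2*S = -2*S + S*T²)
(21 - 112)*U(K(3), -8) = (21 - 112)*(-8*(-2 + (3*(4 + 3))²)) = -(-728)*(-2 + (3*7)²) = -(-728)*(-2 + 21²) = -(-728)*(-2 + 441) = -(-728)*439 = -91*(-3512) = 319592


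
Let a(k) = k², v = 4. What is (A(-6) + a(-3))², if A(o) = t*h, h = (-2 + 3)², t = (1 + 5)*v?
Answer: 1089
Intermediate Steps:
t = 24 (t = (1 + 5)*4 = 6*4 = 24)
h = 1 (h = 1² = 1)
A(o) = 24 (A(o) = 24*1 = 24)
(A(-6) + a(-3))² = (24 + (-3)²)² = (24 + 9)² = 33² = 1089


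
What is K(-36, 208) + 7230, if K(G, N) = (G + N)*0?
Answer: 7230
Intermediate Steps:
K(G, N) = 0
K(-36, 208) + 7230 = 0 + 7230 = 7230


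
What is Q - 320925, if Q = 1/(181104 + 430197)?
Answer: -196181773424/611301 ≈ -3.2093e+5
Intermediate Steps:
Q = 1/611301 ≈ 1.6359e-6
Q - 320925 = 1/611301 - 320925 = -196181773424/611301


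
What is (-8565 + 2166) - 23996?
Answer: -30395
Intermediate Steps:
(-8565 + 2166) - 23996 = -6399 - 23996 = -30395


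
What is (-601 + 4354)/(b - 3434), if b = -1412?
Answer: -3753/4846 ≈ -0.77445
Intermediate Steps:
(-601 + 4354)/(b - 3434) = (-601 + 4354)/(-1412 - 3434) = 3753/(-4846) = 3753*(-1/4846) = -3753/4846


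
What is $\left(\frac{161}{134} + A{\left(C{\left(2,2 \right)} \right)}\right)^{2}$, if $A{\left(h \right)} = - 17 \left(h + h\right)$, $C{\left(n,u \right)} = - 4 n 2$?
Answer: $\frac{5337325249}{17956} \approx 2.9724 \cdot 10^{5}$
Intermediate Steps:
$C{\left(n,u \right)} = - 8 n$
$A{\left(h \right)} = - 34 h$ ($A{\left(h \right)} = - 17 \cdot 2 h = - 34 h$)
$\left(\frac{161}{134} + A{\left(C{\left(2,2 \right)} \right)}\right)^{2} = \left(\frac{161}{134} - 34 \left(\left(-8\right) 2\right)\right)^{2} = \left(161 \cdot \frac{1}{134} - -544\right)^{2} = \left(\frac{161}{134} + 544\right)^{2} = \left(\frac{73057}{134}\right)^{2} = \frac{5337325249}{17956}$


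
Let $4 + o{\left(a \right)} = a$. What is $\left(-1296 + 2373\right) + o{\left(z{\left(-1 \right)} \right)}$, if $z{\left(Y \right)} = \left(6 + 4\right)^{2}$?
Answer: $1173$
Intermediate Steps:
$z{\left(Y \right)} = 100$ ($z{\left(Y \right)} = 10^{2} = 100$)
$o{\left(a \right)} = -4 + a$
$\left(-1296 + 2373\right) + o{\left(z{\left(-1 \right)} \right)} = \left(-1296 + 2373\right) + \left(-4 + 100\right) = 1077 + 96 = 1173$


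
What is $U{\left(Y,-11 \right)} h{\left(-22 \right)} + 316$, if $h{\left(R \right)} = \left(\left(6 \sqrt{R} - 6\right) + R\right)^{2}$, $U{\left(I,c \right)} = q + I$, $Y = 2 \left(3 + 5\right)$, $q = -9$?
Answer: $260 - 2352 i \sqrt{22} \approx 260.0 - 11032.0 i$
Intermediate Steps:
$Y = 16$ ($Y = 2 \cdot 8 = 16$)
$U{\left(I,c \right)} = -9 + I$
$h{\left(R \right)} = \left(-6 + R + 6 \sqrt{R}\right)^{2}$ ($h{\left(R \right)} = \left(\left(6 \sqrt{R} - 6\right) + R\right)^{2} = \left(\left(-6 + 6 \sqrt{R}\right) + R\right)^{2} = \left(-6 + R + 6 \sqrt{R}\right)^{2}$)
$U{\left(Y,-11 \right)} h{\left(-22 \right)} + 316 = \left(-9 + 16\right) \left(-6 - 22 + 6 \sqrt{-22}\right)^{2} + 316 = 7 \left(-6 - 22 + 6 i \sqrt{22}\right)^{2} + 316 = 7 \left(-28 + 6 i \sqrt{22}\right)^{2} + 316 = 316 + 7 \left(-28 + 6 i \sqrt{22}\right)^{2}$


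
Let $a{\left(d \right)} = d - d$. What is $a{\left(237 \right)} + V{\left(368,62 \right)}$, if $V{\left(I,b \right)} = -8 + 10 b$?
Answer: $612$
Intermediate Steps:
$a{\left(d \right)} = 0$
$a{\left(237 \right)} + V{\left(368,62 \right)} = 0 + \left(-8 + 10 \cdot 62\right) = 0 + \left(-8 + 620\right) = 0 + 612 = 612$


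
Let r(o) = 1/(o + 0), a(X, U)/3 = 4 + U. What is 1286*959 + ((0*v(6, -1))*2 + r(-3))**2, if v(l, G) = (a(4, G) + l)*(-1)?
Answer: 11099467/9 ≈ 1.2333e+6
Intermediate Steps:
a(X, U) = 12 + 3*U (a(X, U) = 3*(4 + U) = 12 + 3*U)
v(l, G) = -12 - l - 3*G (v(l, G) = ((12 + 3*G) + l)*(-1) = (12 + l + 3*G)*(-1) = -12 - l - 3*G)
r(o) = 1/o
1286*959 + ((0*v(6, -1))*2 + r(-3))**2 = 1286*959 + ((0*(-12 - 1*6 - 3*(-1)))*2 + 1/(-3))**2 = 1233274 + ((0*(-12 - 6 + 3))*2 - 1/3)**2 = 1233274 + ((0*(-15))*2 - 1/3)**2 = 1233274 + (0*2 - 1/3)**2 = 1233274 + (0 - 1/3)**2 = 1233274 + (-1/3)**2 = 1233274 + 1/9 = 11099467/9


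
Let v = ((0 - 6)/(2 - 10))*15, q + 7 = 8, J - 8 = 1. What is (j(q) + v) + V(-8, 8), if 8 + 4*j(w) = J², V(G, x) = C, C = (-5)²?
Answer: 109/2 ≈ 54.500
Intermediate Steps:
J = 9 (J = 8 + 1 = 9)
q = 1 (q = -7 + 8 = 1)
C = 25
V(G, x) = 25
j(w) = 73/4 (j(w) = -2 + (¼)*9² = -2 + (¼)*81 = -2 + 81/4 = 73/4)
v = 45/4 (v = -6/(-8)*15 = -6*(-⅛)*15 = (¾)*15 = 45/4 ≈ 11.250)
(j(q) + v) + V(-8, 8) = (73/4 + 45/4) + 25 = 59/2 + 25 = 109/2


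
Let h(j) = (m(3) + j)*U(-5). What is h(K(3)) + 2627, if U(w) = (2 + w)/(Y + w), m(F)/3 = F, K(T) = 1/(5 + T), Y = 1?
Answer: 84283/32 ≈ 2633.8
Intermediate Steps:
m(F) = 3*F
U(w) = (2 + w)/(1 + w)
h(j) = 27/4 + 3*j/4 (h(j) = (3*3 + j)*((2 - 5)/(1 - 5)) = (9 + j)*(-3/(-4)) = (9 + j)*(-¼*(-3)) = (9 + j)*(¾) = 27/4 + 3*j/4)
h(K(3)) + 2627 = (27/4 + 3/(4*(5 + 3))) + 2627 = (27/4 + (¾)/8) + 2627 = (27/4 + (¾)*(⅛)) + 2627 = (27/4 + 3/32) + 2627 = 219/32 + 2627 = 84283/32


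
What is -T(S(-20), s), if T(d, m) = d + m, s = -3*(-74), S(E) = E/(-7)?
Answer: -1574/7 ≈ -224.86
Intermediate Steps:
S(E) = -E/7 (S(E) = E*(-⅐) = -E/7)
s = 222
-T(S(-20), s) = -(-⅐*(-20) + 222) = -(20/7 + 222) = -1*1574/7 = -1574/7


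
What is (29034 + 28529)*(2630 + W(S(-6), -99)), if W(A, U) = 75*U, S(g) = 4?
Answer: -276014585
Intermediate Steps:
(29034 + 28529)*(2630 + W(S(-6), -99)) = (29034 + 28529)*(2630 + 75*(-99)) = 57563*(2630 - 7425) = 57563*(-4795) = -276014585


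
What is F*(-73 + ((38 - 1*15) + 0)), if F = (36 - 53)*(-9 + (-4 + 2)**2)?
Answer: -4250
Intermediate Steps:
F = 85 (F = -17*(-9 + (-2)**2) = -17*(-9 + 4) = -17*(-5) = 85)
F*(-73 + ((38 - 1*15) + 0)) = 85*(-73 + ((38 - 1*15) + 0)) = 85*(-73 + ((38 - 15) + 0)) = 85*(-73 + (23 + 0)) = 85*(-73 + 23) = 85*(-50) = -4250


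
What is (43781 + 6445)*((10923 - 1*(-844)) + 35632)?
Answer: 2380662174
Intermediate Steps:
(43781 + 6445)*((10923 - 1*(-844)) + 35632) = 50226*((10923 + 844) + 35632) = 50226*(11767 + 35632) = 50226*47399 = 2380662174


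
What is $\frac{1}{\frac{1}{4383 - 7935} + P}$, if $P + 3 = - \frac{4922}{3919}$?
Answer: $- \frac{13920288}{59247727} \approx -0.23495$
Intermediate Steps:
$P = - \frac{16679}{3919}$ ($P = -3 - \frac{4922}{3919} = - \frac{16679}{3919} \approx -4.2559$)
$\frac{1}{\frac{1}{4383 - 7935} + P} = \frac{1}{\frac{1}{4383 - 7935} - \frac{16679}{3919}} = \frac{1}{\frac{1}{-3552} - \frac{16679}{3919}} = \frac{1}{- \frac{1}{3552} - \frac{16679}{3919}} = \frac{1}{- \frac{59247727}{13920288}} = - \frac{13920288}{59247727}$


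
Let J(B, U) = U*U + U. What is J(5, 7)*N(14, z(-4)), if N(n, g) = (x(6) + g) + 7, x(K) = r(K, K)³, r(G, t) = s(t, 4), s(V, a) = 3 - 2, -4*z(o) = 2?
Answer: 420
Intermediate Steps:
z(o) = -½ (z(o) = -¼*2 = -½)
s(V, a) = 1
r(G, t) = 1
x(K) = 1 (x(K) = 1³ = 1)
J(B, U) = U + U² (J(B, U) = U² + U = U + U²)
N(n, g) = 8 + g (N(n, g) = (1 + g) + 7 = 8 + g)
J(5, 7)*N(14, z(-4)) = (7*(1 + 7))*(8 - ½) = (7*8)*(15/2) = 56*(15/2) = 420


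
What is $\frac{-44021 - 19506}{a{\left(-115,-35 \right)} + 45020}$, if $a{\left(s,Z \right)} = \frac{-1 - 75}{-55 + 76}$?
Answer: $- \frac{1334067}{945344} \approx -1.4112$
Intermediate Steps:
$a{\left(s,Z \right)} = - \frac{76}{21}$
$\frac{-44021 - 19506}{a{\left(-115,-35 \right)} + 45020} = \frac{-44021 - 19506}{- \frac{76}{21} + 45020} = - \frac{63527}{\frac{945344}{21}} = \left(-63527\right) \frac{21}{945344} = - \frac{1334067}{945344}$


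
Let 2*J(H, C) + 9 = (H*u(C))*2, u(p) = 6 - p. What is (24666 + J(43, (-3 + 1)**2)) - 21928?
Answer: 5639/2 ≈ 2819.5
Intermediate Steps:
J(H, C) = -9/2 + H*(6 - C) (J(H, C) = -9/2 + ((H*(6 - C))*2)/2 = -9/2 + (2*H*(6 - C))/2 = -9/2 + H*(6 - C))
(24666 + J(43, (-3 + 1)**2)) - 21928 = (24666 + (-9/2 + 6*43 - 1*(-3 + 1)**2*43)) - 21928 = (24666 + (-9/2 + 258 - 1*(-2)**2*43)) - 21928 = (24666 + (-9/2 + 258 - 1*4*43)) - 21928 = (24666 + (-9/2 + 258 - 172)) - 21928 = (24666 + 163/2) - 21928 = 49495/2 - 21928 = 5639/2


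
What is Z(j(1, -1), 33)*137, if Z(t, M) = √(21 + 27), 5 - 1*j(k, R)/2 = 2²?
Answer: 548*√3 ≈ 949.16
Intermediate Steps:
j(k, R) = 2 (j(k, R) = 10 - 2*2² = 10 - 2*4 = 10 - 8 = 2)
Z(t, M) = 4*√3 (Z(t, M) = √48 = 4*√3)
Z(j(1, -1), 33)*137 = (4*√3)*137 = 548*√3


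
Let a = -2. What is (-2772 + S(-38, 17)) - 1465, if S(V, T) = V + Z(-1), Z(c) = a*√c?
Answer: -4275 - 2*I ≈ -4275.0 - 2.0*I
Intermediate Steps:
Z(c) = -2*√c
S(V, T) = V - 2*I
(-2772 + S(-38, 17)) - 1465 = (-2772 + (-38 - 2*I)) - 1465 = (-2810 - 2*I) - 1465 = -4275 - 2*I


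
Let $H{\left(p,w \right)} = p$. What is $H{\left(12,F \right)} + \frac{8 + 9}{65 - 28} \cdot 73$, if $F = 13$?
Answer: $\frac{1685}{37} \approx 45.541$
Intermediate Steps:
$H{\left(12,F \right)} + \frac{8 + 9}{65 - 28} \cdot 73 = 12 + \frac{8 + 9}{65 - 28} \cdot 73 = 12 + \frac{17}{37} \cdot 73 = 12 + \frac{1241}{37} = \frac{1685}{37}$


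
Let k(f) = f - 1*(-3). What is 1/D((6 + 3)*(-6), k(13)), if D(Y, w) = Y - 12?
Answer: -1/66 ≈ -0.015152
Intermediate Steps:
k(f) = 3 + f (k(f) = f + 3 = 3 + f)
D(Y, w) = -12 + Y
1/D((6 + 3)*(-6), k(13)) = 1/(-12 + (6 + 3)*(-6)) = 1/(-12 + 9*(-6)) = 1/(-12 - 54) = 1/(-66) = -1/66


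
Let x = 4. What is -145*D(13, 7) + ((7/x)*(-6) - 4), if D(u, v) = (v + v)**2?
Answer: -56869/2 ≈ -28435.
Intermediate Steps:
D(u, v) = 4*v**2 (D(u, v) = (2*v)**2 = 4*v**2)
-145*D(13, 7) + ((7/x)*(-6) - 4) = -580*7**2 + ((7/4)*(-6) - 4) = -580*49 + ((7*(1/4))*(-6) - 4) = -145*196 + ((7/4)*(-6) - 4) = -28420 + (-21/2 - 4) = -28420 - 29/2 = -56869/2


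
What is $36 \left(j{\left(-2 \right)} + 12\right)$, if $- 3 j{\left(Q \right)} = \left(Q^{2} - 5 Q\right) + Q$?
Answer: $288$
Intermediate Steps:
$j{\left(Q \right)} = - \frac{Q^{2}}{3} + \frac{4 Q}{3}$ ($j{\left(Q \right)} = - \frac{\left(Q^{2} - 5 Q\right) + Q}{3} = - \frac{Q^{2} - 4 Q}{3} = - \frac{Q^{2}}{3} + \frac{4 Q}{3}$)
$36 \left(j{\left(-2 \right)} + 12\right) = 36 \left(\frac{1}{3} \left(-2\right) \left(4 - -2\right) + 12\right) = 36 \left(\frac{1}{3} \left(-2\right) \left(4 + 2\right) + 12\right) = 36 \left(\frac{1}{3} \left(-2\right) 6 + 12\right) = 36 \left(-4 + 12\right) = 36 \cdot 8 = 288$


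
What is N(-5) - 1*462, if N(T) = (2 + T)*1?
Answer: -465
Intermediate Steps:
N(T) = 2 + T
N(-5) - 1*462 = (2 - 5) - 1*462 = -3 - 462 = -465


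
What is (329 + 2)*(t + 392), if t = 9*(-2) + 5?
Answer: 125449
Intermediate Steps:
t = -13 (t = -18 + 5 = -13)
(329 + 2)*(t + 392) = (329 + 2)*(-13 + 392) = 331*379 = 125449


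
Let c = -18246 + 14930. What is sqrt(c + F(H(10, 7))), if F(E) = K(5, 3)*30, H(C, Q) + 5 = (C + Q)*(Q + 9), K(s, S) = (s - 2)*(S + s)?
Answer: 2*I*sqrt(649) ≈ 50.951*I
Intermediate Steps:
K(s, S) = (-2 + s)*(S + s)
H(C, Q) = -5 + (9 + Q)*(C + Q) (H(C, Q) = -5 + (C + Q)*(Q + 9) = -5 + (C + Q)*(9 + Q) = -5 + (9 + Q)*(C + Q))
F(E) = 720 (F(E) = (5**2 - 2*3 - 2*5 + 3*5)*30 = (25 - 6 - 10 + 15)*30 = 24*30 = 720)
c = -3316
sqrt(c + F(H(10, 7))) = sqrt(-3316 + 720) = sqrt(-2596) = 2*I*sqrt(649)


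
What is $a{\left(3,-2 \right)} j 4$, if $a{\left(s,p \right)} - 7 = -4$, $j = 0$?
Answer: $0$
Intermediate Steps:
$a{\left(s,p \right)} = 3$ ($a{\left(s,p \right)} = 7 - 4 = 3$)
$a{\left(3,-2 \right)} j 4 = 3 \cdot 0 \cdot 4 = 0 \cdot 4 = 0$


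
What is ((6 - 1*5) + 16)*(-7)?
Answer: -119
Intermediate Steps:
((6 - 1*5) + 16)*(-7) = ((6 - 5) + 16)*(-7) = (1 + 16)*(-7) = 17*(-7) = -119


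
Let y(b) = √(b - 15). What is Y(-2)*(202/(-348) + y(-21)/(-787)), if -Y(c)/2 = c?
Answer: -202/87 - 24*I/787 ≈ -2.3218 - 0.030496*I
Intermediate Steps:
Y(c) = -2*c
y(b) = √(-15 + b)
Y(-2)*(202/(-348) + y(-21)/(-787)) = (-2*(-2))*(202/(-348) + √(-15 - 21)/(-787)) = 4*(202*(-1/348) + √(-36)*(-1/787)) = 4*(-101/174 + (6*I)*(-1/787)) = 4*(-101/174 - 6*I/787) = -202/87 - 24*I/787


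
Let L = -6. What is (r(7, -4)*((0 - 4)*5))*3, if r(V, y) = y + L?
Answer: 600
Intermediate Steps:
r(V, y) = -6 + y (r(V, y) = y - 6 = -6 + y)
(r(7, -4)*((0 - 4)*5))*3 = ((-6 - 4)*((0 - 4)*5))*3 = -(-40)*5*3 = -10*(-20)*3 = 200*3 = 600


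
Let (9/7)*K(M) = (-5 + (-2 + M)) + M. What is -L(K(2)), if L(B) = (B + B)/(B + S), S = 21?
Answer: ¼ ≈ 0.25000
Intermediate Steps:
K(M) = -49/9 + 14*M/9 (K(M) = 7*((-5 + (-2 + M)) + M)/9 = 7*((-7 + M) + M)/9 = 7*(-7 + 2*M)/9 = -49/9 + 14*M/9)
L(B) = 2*B/(21 + B) (L(B) = (B + B)/(B + 21) = (2*B)/(21 + B) = 2*B/(21 + B))
-L(K(2)) = -2*(-49/9 + (14/9)*2)/(21 + (-49/9 + (14/9)*2)) = -2*(-49/9 + 28/9)/(21 + (-49/9 + 28/9)) = -2*(-7)/(3*(21 - 7/3)) = -2*(-7)/(3*56/3) = -2*(-7)*3/(3*56) = -1*(-¼) = ¼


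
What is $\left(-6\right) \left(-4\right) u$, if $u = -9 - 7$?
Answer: $-384$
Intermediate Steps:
$u = -16$ ($u = -9 - 7 = -16$)
$\left(-6\right) \left(-4\right) u = \left(-6\right) \left(-4\right) \left(-16\right) = 24 \left(-16\right) = -384$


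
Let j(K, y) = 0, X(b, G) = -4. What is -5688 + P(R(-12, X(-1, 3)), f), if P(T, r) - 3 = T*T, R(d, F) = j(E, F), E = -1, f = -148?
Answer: -5685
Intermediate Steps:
R(d, F) = 0
P(T, r) = 3 + T² (P(T, r) = 3 + T*T = 3 + T²)
-5688 + P(R(-12, X(-1, 3)), f) = -5688 + (3 + 0²) = -5688 + (3 + 0) = -5688 + 3 = -5685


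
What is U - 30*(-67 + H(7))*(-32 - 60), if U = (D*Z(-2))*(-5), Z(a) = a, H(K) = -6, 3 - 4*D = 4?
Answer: -402965/2 ≈ -2.0148e+5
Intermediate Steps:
D = -1/4 (D = 3/4 - 1/4*4 = 3/4 - 1 = -1/4 ≈ -0.25000)
U = -5/2 (U = -1/4*(-2)*(-5) = (1/2)*(-5) = -5/2 ≈ -2.5000)
U - 30*(-67 + H(7))*(-32 - 60) = -5/2 - 30*(-67 - 6)*(-32 - 60) = -5/2 - (-2190)*(-92) = -5/2 - 30*6716 = -5/2 - 201480 = -402965/2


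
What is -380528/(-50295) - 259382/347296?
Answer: 59555117299/8733626160 ≈ 6.8191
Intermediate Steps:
-380528/(-50295) - 259382/347296 = -380528*(-1/50295) - 259382*1/347296 = 380528/50295 - 129691/173648 = 59555117299/8733626160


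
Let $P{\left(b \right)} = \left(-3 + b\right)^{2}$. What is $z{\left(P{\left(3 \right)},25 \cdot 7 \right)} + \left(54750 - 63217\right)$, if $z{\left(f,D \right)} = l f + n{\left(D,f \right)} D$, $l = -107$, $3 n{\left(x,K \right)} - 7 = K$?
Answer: $- \frac{24176}{3} \approx -8058.7$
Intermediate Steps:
$n{\left(x,K \right)} = \frac{7}{3} + \frac{K}{3}$
$z{\left(f,D \right)} = - 107 f + D \left(\frac{7}{3} + \frac{f}{3}\right)$ ($z{\left(f,D \right)} = - 107 f + \left(\frac{7}{3} + \frac{f}{3}\right) D = - 107 f + D \left(\frac{7}{3} + \frac{f}{3}\right)$)
$z{\left(P{\left(3 \right)},25 \cdot 7 \right)} + \left(54750 - 63217\right) = \left(- 107 \left(-3 + 3\right)^{2} + \frac{25 \cdot 7 \left(7 + \left(-3 + 3\right)^{2}\right)}{3}\right) + \left(54750 - 63217\right) = \left(- 107 \cdot 0^{2} + \frac{1}{3} \cdot 175 \left(7 + 0^{2}\right)\right) - 8467 = \left(\left(-107\right) 0 + \frac{1}{3} \cdot 175 \left(7 + 0\right)\right) - 8467 = \left(0 + \frac{1}{3} \cdot 175 \cdot 7\right) - 8467 = \left(0 + \frac{1225}{3}\right) - 8467 = \frac{1225}{3} - 8467 = - \frac{24176}{3}$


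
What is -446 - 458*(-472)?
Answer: 215730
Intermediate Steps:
-446 - 458*(-472) = -446 + 216176 = 215730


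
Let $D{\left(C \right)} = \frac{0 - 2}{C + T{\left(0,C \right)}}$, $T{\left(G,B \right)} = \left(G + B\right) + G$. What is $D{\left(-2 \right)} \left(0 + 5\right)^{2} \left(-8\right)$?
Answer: $-100$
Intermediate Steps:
$T{\left(G,B \right)} = B + 2 G$ ($T{\left(G,B \right)} = \left(B + G\right) + G = B + 2 G$)
$D{\left(C \right)} = - \frac{1}{C}$ ($D{\left(C \right)} = \frac{0 - 2}{C + \left(C + 2 \cdot 0\right)} = - \frac{2}{C + \left(C + 0\right)} = - \frac{2}{C + C} = - \frac{2}{2 C} = - 2 \frac{1}{2 C} = - \frac{1}{C}$)
$D{\left(-2 \right)} \left(0 + 5\right)^{2} \left(-8\right) = - \frac{1}{-2} \left(0 + 5\right)^{2} \left(-8\right) = \left(-1\right) \left(- \frac{1}{2}\right) 5^{2} \left(-8\right) = \frac{1}{2} \cdot 25 \left(-8\right) = \frac{25}{2} \left(-8\right) = -100$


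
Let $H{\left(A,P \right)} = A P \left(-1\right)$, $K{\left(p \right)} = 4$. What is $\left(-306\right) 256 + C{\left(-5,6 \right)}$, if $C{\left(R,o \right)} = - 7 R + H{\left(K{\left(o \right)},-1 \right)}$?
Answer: $-78297$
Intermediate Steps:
$H{\left(A,P \right)} = - A P$
$C{\left(R,o \right)} = 4 - 7 R$ ($C{\left(R,o \right)} = - 7 R - 4 \left(-1\right) = - 7 R + 4 = 4 - 7 R$)
$\left(-306\right) 256 + C{\left(-5,6 \right)} = \left(-306\right) 256 + \left(4 - -35\right) = -78336 + \left(4 + 35\right) = -78336 + 39 = -78297$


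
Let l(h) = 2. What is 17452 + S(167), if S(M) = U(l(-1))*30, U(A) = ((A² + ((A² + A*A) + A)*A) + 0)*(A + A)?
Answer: 20332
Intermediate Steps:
U(A) = 2*A*(A² + A*(A + 2*A²)) (U(A) = ((A² + ((A² + A²) + A)*A) + 0)*(2*A) = ((A² + (2*A² + A)*A) + 0)*(2*A) = ((A² + (A + 2*A²)*A) + 0)*(2*A) = ((A² + A*(A + 2*A²)) + 0)*(2*A) = (A² + A*(A + 2*A²))*(2*A) = 2*A*(A² + A*(A + 2*A²)))
S(M) = 2880 (S(M) = (4*2³*(1 + 2))*30 = (4*8*3)*30 = 96*30 = 2880)
17452 + S(167) = 17452 + 2880 = 20332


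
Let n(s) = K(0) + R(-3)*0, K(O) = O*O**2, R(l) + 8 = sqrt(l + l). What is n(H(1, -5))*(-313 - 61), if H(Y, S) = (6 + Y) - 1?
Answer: 0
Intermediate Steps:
H(Y, S) = 5 + Y
R(l) = -8 + sqrt(2)*sqrt(l) (R(l) = -8 + sqrt(l + l) = -8 + sqrt(2*l) = -8 + sqrt(2)*sqrt(l))
K(O) = O**3
n(s) = 0 (n(s) = 0**3 + (-8 + sqrt(2)*sqrt(-3))*0 = 0 + (-8 + sqrt(2)*(I*sqrt(3)))*0 = 0 + (-8 + I*sqrt(6))*0 = 0 + 0 = 0)
n(H(1, -5))*(-313 - 61) = 0*(-313 - 61) = 0*(-374) = 0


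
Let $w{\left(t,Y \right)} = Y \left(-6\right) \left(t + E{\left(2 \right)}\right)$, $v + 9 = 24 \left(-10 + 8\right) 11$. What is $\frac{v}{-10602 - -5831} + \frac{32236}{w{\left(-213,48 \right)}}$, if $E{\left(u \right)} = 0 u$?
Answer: $\frac{46684921}{73168056} \approx 0.63805$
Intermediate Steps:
$E{\left(u \right)} = 0$
$v = -537$ ($v = -9 + 24 \left(-10 + 8\right) 11 = -9 + 24 \left(\left(-2\right) 11\right) = -9 + 24 \left(-22\right) = -9 - 528 = -537$)
$w{\left(t,Y \right)} = - 6 Y t$ ($w{\left(t,Y \right)} = Y \left(-6\right) \left(t + 0\right) = - 6 Y t$)
$\frac{v}{-10602 - -5831} + \frac{32236}{w{\left(-213,48 \right)}} = - \frac{537}{-10602 - -5831} + \frac{32236}{\left(-6\right) 48 \left(-213\right)} = - \frac{537}{-10602 + 5831} + \frac{32236}{61344} = - \frac{537}{-4771} + 32236 \cdot \frac{1}{61344} = \left(-537\right) \left(- \frac{1}{4771}\right) + \frac{8059}{15336} = \frac{537}{4771} + \frac{8059}{15336} = \frac{46684921}{73168056}$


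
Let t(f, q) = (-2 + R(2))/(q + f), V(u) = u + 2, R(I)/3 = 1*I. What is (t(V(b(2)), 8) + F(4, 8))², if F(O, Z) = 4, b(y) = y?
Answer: 169/9 ≈ 18.778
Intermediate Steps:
R(I) = 3*I (R(I) = 3*(1*I) = 3*I)
V(u) = 2 + u
t(f, q) = 4/(f + q) (t(f, q) = (-2 + 3*2)/(q + f) = (-2 + 6)/(f + q) = 4/(f + q))
(t(V(b(2)), 8) + F(4, 8))² = (4/((2 + 2) + 8) + 4)² = (4/(4 + 8) + 4)² = (4/12 + 4)² = (4*(1/12) + 4)² = (⅓ + 4)² = (13/3)² = 169/9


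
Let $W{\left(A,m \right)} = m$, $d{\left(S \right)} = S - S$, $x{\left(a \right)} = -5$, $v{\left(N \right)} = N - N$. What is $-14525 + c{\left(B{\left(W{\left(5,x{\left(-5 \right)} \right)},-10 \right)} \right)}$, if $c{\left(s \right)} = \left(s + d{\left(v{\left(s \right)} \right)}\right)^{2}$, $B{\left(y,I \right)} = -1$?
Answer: $-14524$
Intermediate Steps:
$v{\left(N \right)} = 0$
$d{\left(S \right)} = 0$
$c{\left(s \right)} = s^{2}$ ($c{\left(s \right)} = \left(s + 0\right)^{2} = s^{2}$)
$-14525 + c{\left(B{\left(W{\left(5,x{\left(-5 \right)} \right)},-10 \right)} \right)} = -14525 + \left(-1\right)^{2} = -14525 + 1 = -14524$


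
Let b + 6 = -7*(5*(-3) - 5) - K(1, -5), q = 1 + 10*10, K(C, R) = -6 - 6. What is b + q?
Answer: 247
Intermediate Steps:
K(C, R) = -12
q = 101 (q = 1 + 100 = 101)
b = 146 (b = -6 + (-7*(5*(-3) - 5) - 1*(-12)) = -6 + (-7*(-15 - 5) + 12) = -6 + (-7*(-20) + 12) = -6 + (140 + 12) = -6 + 152 = 146)
b + q = 146 + 101 = 247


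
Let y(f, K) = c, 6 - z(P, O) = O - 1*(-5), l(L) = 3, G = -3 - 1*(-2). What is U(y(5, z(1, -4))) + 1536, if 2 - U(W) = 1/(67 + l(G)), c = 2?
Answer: 107659/70 ≈ 1538.0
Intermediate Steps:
G = -1 (G = -3 + 2 = -1)
z(P, O) = 1 - O (z(P, O) = 6 - (O - 1*(-5)) = 6 - (O + 5) = 6 - (5 + O) = 6 + (-5 - O) = 1 - O)
y(f, K) = 2
U(W) = 139/70 (U(W) = 2 - 1/(67 + 3) = 2 - 1/70 = 139/70)
U(y(5, z(1, -4))) + 1536 = 139/70 + 1536 = 107659/70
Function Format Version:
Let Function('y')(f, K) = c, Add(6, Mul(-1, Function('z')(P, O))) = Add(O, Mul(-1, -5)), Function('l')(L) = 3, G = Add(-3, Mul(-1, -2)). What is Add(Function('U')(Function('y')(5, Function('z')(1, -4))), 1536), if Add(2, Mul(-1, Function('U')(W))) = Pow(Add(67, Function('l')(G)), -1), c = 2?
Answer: Rational(107659, 70) ≈ 1538.0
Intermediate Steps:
G = -1 (G = Add(-3, 2) = -1)
Function('z')(P, O) = Add(1, Mul(-1, O)) (Function('z')(P, O) = Add(6, Mul(-1, Add(O, Mul(-1, -5)))) = Add(6, Mul(-1, Add(O, 5))) = Add(6, Mul(-1, Add(5, O))) = Add(6, Add(-5, Mul(-1, O))) = Add(1, Mul(-1, O)))
Function('y')(f, K) = 2
Function('U')(W) = Rational(139, 70) (Function('U')(W) = Add(2, Mul(-1, Pow(Add(67, 3), -1))) = Add(2, Mul(-1, Pow(70, -1))) = Add(2, Mul(-1, Rational(1, 70))) = Add(2, Rational(-1, 70)) = Rational(139, 70))
Add(Function('U')(Function('y')(5, Function('z')(1, -4))), 1536) = Add(Rational(139, 70), 1536) = Rational(107659, 70)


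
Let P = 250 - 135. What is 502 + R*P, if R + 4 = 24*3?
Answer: 8322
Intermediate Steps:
R = 68 (R = -4 + 24*3 = -4 + 72 = 68)
P = 115
502 + R*P = 502 + 68*115 = 502 + 7820 = 8322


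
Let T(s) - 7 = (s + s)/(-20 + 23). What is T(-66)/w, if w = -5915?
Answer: 37/5915 ≈ 0.0062553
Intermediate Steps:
T(s) = 7 + 2*s/3 (T(s) = 7 + (s + s)/(-20 + 23) = 7 + (2*s)/3 = 7 + (2*s)*(1/3) = 7 + 2*s/3)
T(-66)/w = (7 + (2/3)*(-66))/(-5915) = (7 - 44)*(-1/5915) = -37*(-1/5915) = 37/5915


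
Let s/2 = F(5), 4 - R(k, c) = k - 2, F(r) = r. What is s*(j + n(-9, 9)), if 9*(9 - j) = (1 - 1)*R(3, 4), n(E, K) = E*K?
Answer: -720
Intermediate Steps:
R(k, c) = 6 - k (R(k, c) = 4 - (k - 2) = 4 - (-2 + k) = 4 + (2 - k) = 6 - k)
s = 10 (s = 2*5 = 10)
j = 9 (j = 9 - (1 - 1)*(6 - 1*3)/9 = 9 - 0*(6 - 3) = 9 - 0*3 = 9 - ⅑*0 = 9 + 0 = 9)
s*(j + n(-9, 9)) = 10*(9 - 9*9) = 10*(9 - 81) = 10*(-72) = -720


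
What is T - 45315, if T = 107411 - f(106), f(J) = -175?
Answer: 62271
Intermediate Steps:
T = 107586 (T = 107411 - 1*(-175) = 107411 + 175 = 107586)
T - 45315 = 107586 - 45315 = 62271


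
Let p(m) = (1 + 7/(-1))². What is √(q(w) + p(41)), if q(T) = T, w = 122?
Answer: √158 ≈ 12.570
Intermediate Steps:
p(m) = 36 (p(m) = (1 + 7*(-1))² = (1 - 7)² = (-6)² = 36)
√(q(w) + p(41)) = √(122 + 36) = √158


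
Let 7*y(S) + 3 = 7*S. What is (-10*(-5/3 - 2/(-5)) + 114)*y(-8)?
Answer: -22420/21 ≈ -1067.6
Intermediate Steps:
y(S) = -3/7 + S (y(S) = -3/7 + (7*S)/7 = -3/7 + S)
(-10*(-5/3 - 2/(-5)) + 114)*y(-8) = (-10*(-5/3 - 2/(-5)) + 114)*(-3/7 - 8) = (-10*(-5*1/3 - 2*(-1/5)) + 114)*(-59/7) = (-10*(-5/3 + 2/5) + 114)*(-59/7) = (-10*(-19/15) + 114)*(-59/7) = (38/3 + 114)*(-59/7) = (380/3)*(-59/7) = -22420/21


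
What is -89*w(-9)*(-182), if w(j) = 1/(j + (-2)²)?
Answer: -16198/5 ≈ -3239.6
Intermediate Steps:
w(j) = 1/(4 + j) (w(j) = 1/(j + 4) = 1/(4 + j))
-89*w(-9)*(-182) = -89/(4 - 9)*(-182) = -89/(-5)*(-182) = -89*(-⅕)*(-182) = (89/5)*(-182) = -16198/5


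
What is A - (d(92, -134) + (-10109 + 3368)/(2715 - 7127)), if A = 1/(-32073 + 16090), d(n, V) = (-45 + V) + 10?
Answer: 11809626509/70516996 ≈ 167.47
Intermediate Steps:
d(n, V) = -35 + V
A = -1/15983 (A = 1/(-15983) = -1/15983 ≈ -6.2566e-5)
A - (d(92, -134) + (-10109 + 3368)/(2715 - 7127)) = -1/15983 - ((-35 - 134) + (-10109 + 3368)/(2715 - 7127)) = -1/15983 - (-169 - 6741/(-4412)) = -1/15983 - (-169 - 6741*(-1/4412)) = -1/15983 - (-169 + 6741/4412) = -1/15983 - 1*(-738887/4412) = -1/15983 + 738887/4412 = 11809626509/70516996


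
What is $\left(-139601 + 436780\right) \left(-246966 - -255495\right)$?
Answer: $2534639691$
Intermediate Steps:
$\left(-139601 + 436780\right) \left(-246966 - -255495\right) = 297179 \left(-246966 + 255495\right) = 297179 \cdot 8529 = 2534639691$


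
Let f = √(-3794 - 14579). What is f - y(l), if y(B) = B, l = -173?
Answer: 173 + I*√18373 ≈ 173.0 + 135.55*I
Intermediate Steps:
f = I*√18373 (f = √(-18373) = I*√18373 ≈ 135.55*I)
f - y(l) = I*√18373 - 1*(-173) = I*√18373 + 173 = 173 + I*√18373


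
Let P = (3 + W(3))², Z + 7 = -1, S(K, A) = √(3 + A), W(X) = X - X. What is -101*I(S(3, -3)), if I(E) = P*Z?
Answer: 7272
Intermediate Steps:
W(X) = 0
Z = -8 (Z = -7 - 1 = -8)
P = 9 (P = (3 + 0)² = 3² = 9)
I(E) = -72 (I(E) = 9*(-8) = -72)
-101*I(S(3, -3)) = -101*(-72) = 7272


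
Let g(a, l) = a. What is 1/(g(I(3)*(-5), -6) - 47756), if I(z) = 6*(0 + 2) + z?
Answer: -1/47831 ≈ -2.0907e-5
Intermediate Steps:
I(z) = 12 + z (I(z) = 6*2 + z = 12 + z)
1/(g(I(3)*(-5), -6) - 47756) = 1/((12 + 3)*(-5) - 47756) = 1/(15*(-5) - 47756) = 1/(-75 - 47756) = 1/(-47831) = -1/47831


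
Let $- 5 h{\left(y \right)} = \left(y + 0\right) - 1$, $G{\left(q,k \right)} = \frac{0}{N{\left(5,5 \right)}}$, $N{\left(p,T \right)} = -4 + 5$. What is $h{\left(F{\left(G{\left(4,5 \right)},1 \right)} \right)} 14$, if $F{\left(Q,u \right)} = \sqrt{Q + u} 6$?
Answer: $-14$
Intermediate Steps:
$N{\left(p,T \right)} = 1$
$G{\left(q,k \right)} = 0$ ($G{\left(q,k \right)} = \frac{0}{1} = 0 \cdot 1 = 0$)
$F{\left(Q,u \right)} = 6 \sqrt{Q + u}$
$h{\left(y \right)} = \frac{1}{5} - \frac{y}{5}$ ($h{\left(y \right)} = - \frac{\left(y + 0\right) - 1}{5} = - \frac{y - 1}{5} = - \frac{-1 + y}{5} = \frac{1}{5} - \frac{y}{5}$)
$h{\left(F{\left(G{\left(4,5 \right)},1 \right)} \right)} 14 = \left(\frac{1}{5} - \frac{6 \sqrt{0 + 1}}{5}\right) 14 = \left(\frac{1}{5} - \frac{6 \sqrt{1}}{5}\right) 14 = \left(\frac{1}{5} - \frac{6 \cdot 1}{5}\right) 14 = \left(\frac{1}{5} - \frac{6}{5}\right) 14 = \left(-1\right) 14 = -14$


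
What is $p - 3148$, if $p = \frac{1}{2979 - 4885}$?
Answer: $- \frac{6000089}{1906} \approx -3148.0$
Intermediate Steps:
$p = - \frac{1}{1906}$ ($p = \frac{1}{-1906} = - \frac{1}{1906} \approx -0.00052466$)
$p - 3148 = - \frac{1}{1906} - 3148 = - \frac{6000089}{1906}$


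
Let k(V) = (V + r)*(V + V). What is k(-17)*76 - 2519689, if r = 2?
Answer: -2480929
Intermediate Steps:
k(V) = 2*V*(2 + V) (k(V) = (V + 2)*(V + V) = (2 + V)*(2*V) = 2*V*(2 + V))
k(-17)*76 - 2519689 = (2*(-17)*(2 - 17))*76 - 2519689 = (2*(-17)*(-15))*76 - 2519689 = 510*76 - 2519689 = 38760 - 2519689 = -2480929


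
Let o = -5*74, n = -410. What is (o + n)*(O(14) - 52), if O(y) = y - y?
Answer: 40560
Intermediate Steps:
O(y) = 0
o = -370
(o + n)*(O(14) - 52) = (-370 - 410)*(0 - 52) = -780*(-52) = 40560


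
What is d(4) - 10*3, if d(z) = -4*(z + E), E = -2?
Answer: -38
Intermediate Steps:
d(z) = 8 - 4*z (d(z) = -4*(z - 2) = -4*(-2 + z) = 8 - 4*z)
d(4) - 10*3 = (8 - 4*4) - 10*3 = (8 - 16) - 30 = -8 - 30 = -38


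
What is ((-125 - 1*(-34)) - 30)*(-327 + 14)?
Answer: 37873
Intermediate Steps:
((-125 - 1*(-34)) - 30)*(-327 + 14) = ((-125 + 34) - 30)*(-313) = (-91 - 30)*(-313) = -121*(-313) = 37873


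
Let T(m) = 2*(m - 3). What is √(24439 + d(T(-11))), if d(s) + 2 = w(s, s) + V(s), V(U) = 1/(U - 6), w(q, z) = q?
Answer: √28216770/34 ≈ 156.23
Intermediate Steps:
T(m) = -6 + 2*m (T(m) = 2*(-3 + m) = -6 + 2*m)
V(U) = 1/(-6 + U)
d(s) = -2 + s + 1/(-6 + s) (d(s) = -2 + (s + 1/(-6 + s)) = -2 + s + 1/(-6 + s))
√(24439 + d(T(-11))) = √(24439 + (1 + (-6 + (-6 + 2*(-11)))*(-2 + (-6 + 2*(-11))))/(-6 + (-6 + 2*(-11)))) = √(24439 + (1 + (-6 + (-6 - 22))*(-2 + (-6 - 22)))/(-6 + (-6 - 22))) = √(24439 + (1 + (-6 - 28)*(-2 - 28))/(-6 - 28)) = √(24439 + (1 - 34*(-30))/(-34)) = √(24439 - (1 + 1020)/34) = √(24439 - 1/34*1021) = √(24439 - 1021/34) = √(829905/34) = √28216770/34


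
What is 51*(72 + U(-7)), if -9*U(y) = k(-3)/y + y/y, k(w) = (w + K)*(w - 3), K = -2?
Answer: 77503/21 ≈ 3690.6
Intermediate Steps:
k(w) = (-3 + w)*(-2 + w) (k(w) = (w - 2)*(w - 3) = (-2 + w)*(-3 + w) = (-3 + w)*(-2 + w))
U(y) = -⅑ - 10/(3*y) (U(y) = -((6 + (-3)² - 5*(-3))/y + y/y)/9 = -((6 + 9 + 15)/y + 1)/9 = -(30/y + 1)/9 = -(1 + 30/y)/9 = -⅑ - 10/(3*y))
51*(72 + U(-7)) = 51*(72 + (⅑)*(-30 - 1*(-7))/(-7)) = 51*(72 + (⅑)*(-⅐)*(-30 + 7)) = 51*(72 + (⅑)*(-⅐)*(-23)) = 51*(72 + 23/63) = 51*(4559/63) = 77503/21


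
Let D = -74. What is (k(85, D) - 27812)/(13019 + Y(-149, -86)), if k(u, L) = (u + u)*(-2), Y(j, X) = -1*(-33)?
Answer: -7038/3263 ≈ -2.1569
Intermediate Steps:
Y(j, X) = 33
k(u, L) = -4*u (k(u, L) = (2*u)*(-2) = -4*u)
(k(85, D) - 27812)/(13019 + Y(-149, -86)) = (-4*85 - 27812)/(13019 + 33) = (-340 - 27812)/13052 = -28152*1/13052 = -7038/3263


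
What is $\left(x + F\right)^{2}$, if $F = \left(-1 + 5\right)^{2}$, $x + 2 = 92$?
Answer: $11236$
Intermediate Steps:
$x = 90$ ($x = -2 + 92 = 90$)
$F = 16$ ($F = 4^{2} = 16$)
$\left(x + F\right)^{2} = \left(90 + 16\right)^{2} = 106^{2} = 11236$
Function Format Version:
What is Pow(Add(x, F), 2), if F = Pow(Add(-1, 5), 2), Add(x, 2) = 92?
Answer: 11236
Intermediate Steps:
x = 90 (x = Add(-2, 92) = 90)
F = 16 (F = Pow(4, 2) = 16)
Pow(Add(x, F), 2) = Pow(Add(90, 16), 2) = Pow(106, 2) = 11236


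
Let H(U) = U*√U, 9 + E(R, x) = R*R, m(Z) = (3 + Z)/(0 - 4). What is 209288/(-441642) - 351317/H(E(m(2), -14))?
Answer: -104644/220821 - 22484288*I*√119/14161 ≈ -0.47389 - 17320.0*I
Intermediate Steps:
m(Z) = -¾ - Z/4 (m(Z) = (3 + Z)/(-4) = (3 + Z)*(-¼) = -¾ - Z/4)
E(R, x) = -9 + R² (E(R, x) = -9 + R*R = -9 + R²)
H(U) = U^(3/2)
209288/(-441642) - 351317/H(E(m(2), -14)) = 209288/(-441642) - 351317/(-9 + (-¾ - ¼*2)²)^(3/2) = 209288*(-1/441642) - 351317/(-9 + (-¾ - ½)²)^(3/2) = -104644/220821 - 351317/(-9 + (-5/4)²)^(3/2) = -104644/220821 - 351317/(-9 + 25/16)^(3/2) = -104644/220821 - 351317*64*I*√119/14161 = -104644/220821 - 22484288*I*√119/14161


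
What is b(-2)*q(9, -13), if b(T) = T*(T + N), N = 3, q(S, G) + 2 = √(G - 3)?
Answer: 4 - 8*I ≈ 4.0 - 8.0*I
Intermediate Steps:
q(S, G) = -2 + √(-3 + G) (q(S, G) = -2 + √(G - 3) = -2 + √(-3 + G))
b(T) = T*(3 + T) (b(T) = T*(T + 3) = T*(3 + T))
b(-2)*q(9, -13) = (-2*(3 - 2))*(-2 + √(-3 - 13)) = (-2*1)*(-2 + √(-16)) = -2*(-2 + 4*I) = 4 - 8*I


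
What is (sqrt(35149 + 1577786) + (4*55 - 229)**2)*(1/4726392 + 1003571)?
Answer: 128068288537491/1575464 + 4743269945833*sqrt(179215)/1575464 ≈ 1.3558e+9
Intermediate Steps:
(sqrt(35149 + 1577786) + (4*55 - 229)**2)*(1/4726392 + 1003571) = (sqrt(1612935) + (220 - 229)**2)*(1/4726392 + 1003571) = (3*sqrt(179215) + (-9)**2)*(4743269945833/4726392) = (3*sqrt(179215) + 81)*(4743269945833/4726392) = (81 + 3*sqrt(179215))*(4743269945833/4726392) = 128068288537491/1575464 + 4743269945833*sqrt(179215)/1575464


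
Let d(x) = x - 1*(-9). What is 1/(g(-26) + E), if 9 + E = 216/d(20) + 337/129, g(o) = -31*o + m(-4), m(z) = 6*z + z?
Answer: 3741/2914466 ≈ 0.0012836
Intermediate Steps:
m(z) = 7*z
g(o) = -28 - 31*o (g(o) = -31*o + 7*(-4) = -31*o - 28 = -28 - 31*o)
d(x) = 9 + x (d(x) = x + 9 = 9 + x)
E = 3968/3741 (E = -9 + (216/(9 + 20) + 337/129) = -9 + (216/29 + 337*(1/129)) = -9 + (216*(1/29) + 337/129) = -9 + (216/29 + 337/129) = -9 + 37637/3741 = 3968/3741 ≈ 1.0607)
1/(g(-26) + E) = 1/((-28 - 31*(-26)) + 3968/3741) = 1/((-28 + 806) + 3968/3741) = 1/(778 + 3968/3741) = 1/(2914466/3741) = 3741/2914466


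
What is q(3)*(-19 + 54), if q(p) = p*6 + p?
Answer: 735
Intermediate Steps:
q(p) = 7*p (q(p) = 6*p + p = 7*p)
q(3)*(-19 + 54) = (7*3)*(-19 + 54) = 21*35 = 735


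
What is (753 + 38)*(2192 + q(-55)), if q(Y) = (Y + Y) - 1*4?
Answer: 1643698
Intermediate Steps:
q(Y) = -4 + 2*Y (q(Y) = 2*Y - 4 = -4 + 2*Y)
(753 + 38)*(2192 + q(-55)) = (753 + 38)*(2192 + (-4 + 2*(-55))) = 791*(2192 + (-4 - 110)) = 791*(2192 - 114) = 791*2078 = 1643698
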